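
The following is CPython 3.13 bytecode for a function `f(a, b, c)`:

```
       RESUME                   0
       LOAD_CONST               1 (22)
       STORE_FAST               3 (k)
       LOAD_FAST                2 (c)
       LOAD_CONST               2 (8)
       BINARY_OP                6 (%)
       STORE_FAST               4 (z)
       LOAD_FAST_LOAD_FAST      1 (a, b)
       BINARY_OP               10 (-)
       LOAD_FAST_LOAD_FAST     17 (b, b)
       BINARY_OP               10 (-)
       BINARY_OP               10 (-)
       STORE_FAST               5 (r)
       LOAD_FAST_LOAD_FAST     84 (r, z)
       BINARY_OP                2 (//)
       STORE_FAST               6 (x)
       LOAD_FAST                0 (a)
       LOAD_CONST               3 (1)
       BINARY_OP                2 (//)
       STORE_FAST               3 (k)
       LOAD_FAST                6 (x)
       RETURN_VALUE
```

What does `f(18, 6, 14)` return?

LOAD_CONST → push 22. Stack: [22]
STORE_FAST k → k=22. Stack: []
LOAD_FAST c → push 14. Stack: [14]
LOAD_CONST → push 8. Stack: [14, 8]
BINARY_OP % → 14 % 8 = 6. Stack: [6]
STORE_FAST z → z=6. Stack: []
LOAD_FAST_LOAD_FAST a,b → push 18,6. Stack: [18, 6]
BINARY_OP - → 18 - 6 = 12. Stack: [12]
LOAD_FAST_LOAD_FAST b,b → push 6,6. Stack: [12, 6, 6]
BINARY_OP - → 6 - 6 = 0. Stack: [12, 0]
BINARY_OP - → 12 - 0 = 12. Stack: [12]
STORE_FAST r → r=12. Stack: []
LOAD_FAST_LOAD_FAST r,z → push 12,6. Stack: [12, 6]
BINARY_OP // → 12 // 6 = 2. Stack: [2]
STORE_FAST x → x=2. Stack: []
LOAD_FAST a → push 18. Stack: [18]
LOAD_CONST → push 1. Stack: [18, 1]
BINARY_OP // → 18 // 1 = 18. Stack: [18]
STORE_FAST k → k=18. Stack: []
LOAD_FAST x → push 2. Stack: [2]
RETURN_VALUE → return 2.

2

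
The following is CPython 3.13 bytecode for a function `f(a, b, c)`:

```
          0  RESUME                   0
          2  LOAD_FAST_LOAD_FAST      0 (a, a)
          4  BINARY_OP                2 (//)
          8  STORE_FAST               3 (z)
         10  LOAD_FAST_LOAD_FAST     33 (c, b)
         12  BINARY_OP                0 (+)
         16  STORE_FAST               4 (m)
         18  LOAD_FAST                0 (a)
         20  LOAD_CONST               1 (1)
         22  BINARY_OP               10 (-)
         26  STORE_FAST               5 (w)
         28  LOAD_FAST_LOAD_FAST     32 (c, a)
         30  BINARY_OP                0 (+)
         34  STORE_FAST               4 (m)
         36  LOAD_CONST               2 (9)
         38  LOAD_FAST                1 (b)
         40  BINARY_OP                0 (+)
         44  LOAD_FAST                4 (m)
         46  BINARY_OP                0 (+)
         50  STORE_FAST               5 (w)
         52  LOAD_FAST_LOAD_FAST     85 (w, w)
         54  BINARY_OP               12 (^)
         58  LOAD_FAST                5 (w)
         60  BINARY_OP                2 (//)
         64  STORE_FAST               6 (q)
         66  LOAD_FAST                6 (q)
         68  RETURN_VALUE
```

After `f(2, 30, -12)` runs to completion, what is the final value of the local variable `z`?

LOAD_FAST_LOAD_FAST a,a → push 2,2. Stack: [2, 2]
BINARY_OP // → 2 // 2 = 1. Stack: [1]
STORE_FAST z → z=1. Stack: []
LOAD_FAST_LOAD_FAST c,b → push -12,30. Stack: [-12, 30]
BINARY_OP + → -12 + 30 = 18. Stack: [18]
STORE_FAST m → m=18. Stack: []
LOAD_FAST a → push 2. Stack: [2]
LOAD_CONST → push 1. Stack: [2, 1]
BINARY_OP - → 2 - 1 = 1. Stack: [1]
STORE_FAST w → w=1. Stack: []
LOAD_FAST_LOAD_FAST c,a → push -12,2. Stack: [-12, 2]
BINARY_OP + → -12 + 2 = -10. Stack: [-10]
STORE_FAST m → m=-10. Stack: []
LOAD_CONST → push 9. Stack: [9]
LOAD_FAST b → push 30. Stack: [9, 30]
BINARY_OP + → 9 + 30 = 39. Stack: [39]
LOAD_FAST m → push -10. Stack: [39, -10]
BINARY_OP + → 39 + -10 = 29. Stack: [29]
STORE_FAST w → w=29. Stack: []
LOAD_FAST_LOAD_FAST w,w → push 29,29. Stack: [29, 29]
BINARY_OP ^ → 29 ^ 29 = 0. Stack: [0]
LOAD_FAST w → push 29. Stack: [0, 29]
BINARY_OP // → 0 // 29 = 0. Stack: [0]
STORE_FAST q → q=0. Stack: []
LOAD_FAST q → push 0. Stack: [0]
RETURN_VALUE → return 0.

1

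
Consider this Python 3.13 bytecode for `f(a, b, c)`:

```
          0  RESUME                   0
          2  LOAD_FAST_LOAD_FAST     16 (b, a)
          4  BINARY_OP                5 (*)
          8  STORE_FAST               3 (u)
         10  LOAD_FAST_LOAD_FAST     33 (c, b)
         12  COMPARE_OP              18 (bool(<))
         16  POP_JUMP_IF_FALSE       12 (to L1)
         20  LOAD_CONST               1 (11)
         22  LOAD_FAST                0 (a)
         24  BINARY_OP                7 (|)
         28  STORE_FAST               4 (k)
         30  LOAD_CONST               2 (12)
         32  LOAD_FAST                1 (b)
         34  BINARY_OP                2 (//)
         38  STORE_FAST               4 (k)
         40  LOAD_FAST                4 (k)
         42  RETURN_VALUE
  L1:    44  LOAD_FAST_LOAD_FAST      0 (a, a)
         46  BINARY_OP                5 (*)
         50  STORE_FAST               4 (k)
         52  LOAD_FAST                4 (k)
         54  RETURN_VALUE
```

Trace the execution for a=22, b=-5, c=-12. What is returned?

-3

LOAD_FAST_LOAD_FAST b,a → push -5,22. Stack: [-5, 22]
BINARY_OP * → -5 * 22 = -110. Stack: [-110]
STORE_FAST u → u=-110. Stack: []
LOAD_FAST_LOAD_FAST c,b → push -12,-5. Stack: [-12, -5]
COMPARE_OP bool(<) → -12 vs -5 = True. Stack: [True]
POP_JUMP_IF_FALSE → pop True; no jump. Stack: []
LOAD_CONST → push 11. Stack: [11]
LOAD_FAST a → push 22. Stack: [11, 22]
BINARY_OP | → 11 | 22 = 31. Stack: [31]
STORE_FAST k → k=31. Stack: []
LOAD_CONST → push 12. Stack: [12]
LOAD_FAST b → push -5. Stack: [12, -5]
BINARY_OP // → 12 // -5 = -3. Stack: [-3]
STORE_FAST k → k=-3. Stack: []
LOAD_FAST k → push -3. Stack: [-3]
RETURN_VALUE → return -3.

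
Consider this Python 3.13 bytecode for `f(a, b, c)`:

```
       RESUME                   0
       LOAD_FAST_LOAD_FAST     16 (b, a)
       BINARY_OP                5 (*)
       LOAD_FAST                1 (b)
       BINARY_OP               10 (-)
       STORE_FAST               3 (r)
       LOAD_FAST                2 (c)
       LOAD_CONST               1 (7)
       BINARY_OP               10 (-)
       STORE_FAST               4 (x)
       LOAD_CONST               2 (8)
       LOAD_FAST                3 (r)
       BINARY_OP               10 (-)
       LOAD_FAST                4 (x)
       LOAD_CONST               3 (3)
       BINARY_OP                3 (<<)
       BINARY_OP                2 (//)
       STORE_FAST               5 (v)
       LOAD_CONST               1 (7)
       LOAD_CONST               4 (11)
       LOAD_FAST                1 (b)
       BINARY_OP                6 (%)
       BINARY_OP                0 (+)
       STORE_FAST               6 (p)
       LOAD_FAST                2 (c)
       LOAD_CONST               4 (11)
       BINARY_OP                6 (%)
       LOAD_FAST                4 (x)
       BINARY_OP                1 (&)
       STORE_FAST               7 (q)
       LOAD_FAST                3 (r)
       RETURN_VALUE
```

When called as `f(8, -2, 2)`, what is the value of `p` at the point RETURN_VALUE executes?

LOAD_FAST_LOAD_FAST b,a → push -2,8. Stack: [-2, 8]
BINARY_OP * → -2 * 8 = -16. Stack: [-16]
LOAD_FAST b → push -2. Stack: [-16, -2]
BINARY_OP - → -16 - -2 = -14. Stack: [-14]
STORE_FAST r → r=-14. Stack: []
LOAD_FAST c → push 2. Stack: [2]
LOAD_CONST → push 7. Stack: [2, 7]
BINARY_OP - → 2 - 7 = -5. Stack: [-5]
STORE_FAST x → x=-5. Stack: []
LOAD_CONST → push 8. Stack: [8]
LOAD_FAST r → push -14. Stack: [8, -14]
BINARY_OP - → 8 - -14 = 22. Stack: [22]
LOAD_FAST x → push -5. Stack: [22, -5]
LOAD_CONST → push 3. Stack: [22, -5, 3]
BINARY_OP << → -5 << 3 = -40. Stack: [22, -40]
BINARY_OP // → 22 // -40 = -1. Stack: [-1]
STORE_FAST v → v=-1. Stack: []
LOAD_CONST → push 7. Stack: [7]
LOAD_CONST → push 11. Stack: [7, 11]
LOAD_FAST b → push -2. Stack: [7, 11, -2]
BINARY_OP % → 11 % -2 = -1. Stack: [7, -1]
BINARY_OP + → 7 + -1 = 6. Stack: [6]
STORE_FAST p → p=6. Stack: []
LOAD_FAST c → push 2. Stack: [2]
LOAD_CONST → push 11. Stack: [2, 11]
BINARY_OP % → 2 % 11 = 2. Stack: [2]
LOAD_FAST x → push -5. Stack: [2, -5]
BINARY_OP & → 2 & -5 = 2. Stack: [2]
STORE_FAST q → q=2. Stack: []
LOAD_FAST r → push -14. Stack: [-14]
RETURN_VALUE → return -14.

6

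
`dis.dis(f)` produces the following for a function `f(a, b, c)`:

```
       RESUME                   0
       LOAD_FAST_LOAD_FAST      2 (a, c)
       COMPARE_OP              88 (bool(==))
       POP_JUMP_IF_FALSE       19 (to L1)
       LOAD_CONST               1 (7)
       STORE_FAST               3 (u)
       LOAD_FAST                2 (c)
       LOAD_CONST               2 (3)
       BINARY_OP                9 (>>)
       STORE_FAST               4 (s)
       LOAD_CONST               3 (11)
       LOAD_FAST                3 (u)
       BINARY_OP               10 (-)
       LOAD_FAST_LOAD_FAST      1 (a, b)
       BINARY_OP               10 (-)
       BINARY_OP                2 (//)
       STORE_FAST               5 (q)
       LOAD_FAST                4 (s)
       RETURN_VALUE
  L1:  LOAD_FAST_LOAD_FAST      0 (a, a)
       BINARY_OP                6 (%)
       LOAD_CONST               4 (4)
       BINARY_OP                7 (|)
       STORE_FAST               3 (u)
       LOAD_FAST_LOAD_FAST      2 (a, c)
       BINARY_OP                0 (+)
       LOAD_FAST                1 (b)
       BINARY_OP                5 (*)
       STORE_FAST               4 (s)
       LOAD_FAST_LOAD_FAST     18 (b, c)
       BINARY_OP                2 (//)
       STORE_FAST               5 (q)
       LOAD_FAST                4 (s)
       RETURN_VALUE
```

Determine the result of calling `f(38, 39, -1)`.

1443

LOAD_FAST_LOAD_FAST a,c → push 38,-1. Stack: [38, -1]
COMPARE_OP bool(==) → 38 vs -1 = False. Stack: [False]
POP_JUMP_IF_FALSE → pop False; jump. Stack: []
LOAD_FAST_LOAD_FAST a,a → push 38,38. Stack: [38, 38]
BINARY_OP % → 38 % 38 = 0. Stack: [0]
LOAD_CONST → push 4. Stack: [0, 4]
BINARY_OP | → 0 | 4 = 4. Stack: [4]
STORE_FAST u → u=4. Stack: []
LOAD_FAST_LOAD_FAST a,c → push 38,-1. Stack: [38, -1]
BINARY_OP + → 38 + -1 = 37. Stack: [37]
LOAD_FAST b → push 39. Stack: [37, 39]
BINARY_OP * → 37 * 39 = 1443. Stack: [1443]
STORE_FAST s → s=1443. Stack: []
LOAD_FAST_LOAD_FAST b,c → push 39,-1. Stack: [39, -1]
BINARY_OP // → 39 // -1 = -39. Stack: [-39]
STORE_FAST q → q=-39. Stack: []
LOAD_FAST s → push 1443. Stack: [1443]
RETURN_VALUE → return 1443.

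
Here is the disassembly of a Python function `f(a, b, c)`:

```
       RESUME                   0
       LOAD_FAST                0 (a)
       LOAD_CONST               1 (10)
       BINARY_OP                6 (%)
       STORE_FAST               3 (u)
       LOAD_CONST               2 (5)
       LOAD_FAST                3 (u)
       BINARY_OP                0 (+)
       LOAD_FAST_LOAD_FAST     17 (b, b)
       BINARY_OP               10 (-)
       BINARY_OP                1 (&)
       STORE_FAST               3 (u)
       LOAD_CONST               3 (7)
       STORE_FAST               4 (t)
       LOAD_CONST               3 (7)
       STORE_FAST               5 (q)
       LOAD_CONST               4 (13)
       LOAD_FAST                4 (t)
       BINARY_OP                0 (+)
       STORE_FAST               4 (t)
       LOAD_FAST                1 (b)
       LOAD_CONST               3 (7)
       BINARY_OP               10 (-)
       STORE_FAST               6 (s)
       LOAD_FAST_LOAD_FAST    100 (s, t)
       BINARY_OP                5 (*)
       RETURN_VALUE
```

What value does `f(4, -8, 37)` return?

-300

LOAD_FAST a → push 4. Stack: [4]
LOAD_CONST → push 10. Stack: [4, 10]
BINARY_OP % → 4 % 10 = 4. Stack: [4]
STORE_FAST u → u=4. Stack: []
LOAD_CONST → push 5. Stack: [5]
LOAD_FAST u → push 4. Stack: [5, 4]
BINARY_OP + → 5 + 4 = 9. Stack: [9]
LOAD_FAST_LOAD_FAST b,b → push -8,-8. Stack: [9, -8, -8]
BINARY_OP - → -8 - -8 = 0. Stack: [9, 0]
BINARY_OP & → 9 & 0 = 0. Stack: [0]
STORE_FAST u → u=0. Stack: []
LOAD_CONST → push 7. Stack: [7]
STORE_FAST t → t=7. Stack: []
LOAD_CONST → push 7. Stack: [7]
STORE_FAST q → q=7. Stack: []
LOAD_CONST → push 13. Stack: [13]
LOAD_FAST t → push 7. Stack: [13, 7]
BINARY_OP + → 13 + 7 = 20. Stack: [20]
STORE_FAST t → t=20. Stack: []
LOAD_FAST b → push -8. Stack: [-8]
LOAD_CONST → push 7. Stack: [-8, 7]
BINARY_OP - → -8 - 7 = -15. Stack: [-15]
STORE_FAST s → s=-15. Stack: []
LOAD_FAST_LOAD_FAST s,t → push -15,20. Stack: [-15, 20]
BINARY_OP * → -15 * 20 = -300. Stack: [-300]
RETURN_VALUE → return -300.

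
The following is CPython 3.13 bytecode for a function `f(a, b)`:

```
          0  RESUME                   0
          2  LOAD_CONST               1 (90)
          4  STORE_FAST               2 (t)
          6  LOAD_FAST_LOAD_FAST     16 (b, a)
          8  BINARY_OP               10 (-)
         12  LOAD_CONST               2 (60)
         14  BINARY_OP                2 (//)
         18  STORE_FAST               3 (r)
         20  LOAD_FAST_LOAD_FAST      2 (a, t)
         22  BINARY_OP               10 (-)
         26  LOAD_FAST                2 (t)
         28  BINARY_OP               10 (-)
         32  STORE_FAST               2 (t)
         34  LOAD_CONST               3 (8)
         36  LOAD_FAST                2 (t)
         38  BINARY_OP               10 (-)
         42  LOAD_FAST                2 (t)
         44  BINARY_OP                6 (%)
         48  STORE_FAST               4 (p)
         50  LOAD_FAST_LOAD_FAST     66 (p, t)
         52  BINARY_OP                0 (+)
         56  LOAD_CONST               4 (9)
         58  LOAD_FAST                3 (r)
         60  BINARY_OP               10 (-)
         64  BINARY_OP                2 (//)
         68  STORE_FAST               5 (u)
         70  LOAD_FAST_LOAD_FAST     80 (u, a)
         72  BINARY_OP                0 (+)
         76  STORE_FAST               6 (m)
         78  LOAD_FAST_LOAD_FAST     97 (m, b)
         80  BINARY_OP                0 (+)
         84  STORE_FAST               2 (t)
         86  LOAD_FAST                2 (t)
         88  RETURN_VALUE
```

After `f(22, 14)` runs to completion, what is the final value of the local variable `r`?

LOAD_CONST → push 90. Stack: [90]
STORE_FAST t → t=90. Stack: []
LOAD_FAST_LOAD_FAST b,a → push 14,22. Stack: [14, 22]
BINARY_OP - → 14 - 22 = -8. Stack: [-8]
LOAD_CONST → push 60. Stack: [-8, 60]
BINARY_OP // → -8 // 60 = -1. Stack: [-1]
STORE_FAST r → r=-1. Stack: []
LOAD_FAST_LOAD_FAST a,t → push 22,90. Stack: [22, 90]
BINARY_OP - → 22 - 90 = -68. Stack: [-68]
LOAD_FAST t → push 90. Stack: [-68, 90]
BINARY_OP - → -68 - 90 = -158. Stack: [-158]
STORE_FAST t → t=-158. Stack: []
LOAD_CONST → push 8. Stack: [8]
LOAD_FAST t → push -158. Stack: [8, -158]
BINARY_OP - → 8 - -158 = 166. Stack: [166]
LOAD_FAST t → push -158. Stack: [166, -158]
BINARY_OP % → 166 % -158 = -150. Stack: [-150]
STORE_FAST p → p=-150. Stack: []
LOAD_FAST_LOAD_FAST p,t → push -150,-158. Stack: [-150, -158]
BINARY_OP + → -150 + -158 = -308. Stack: [-308]
LOAD_CONST → push 9. Stack: [-308, 9]
LOAD_FAST r → push -1. Stack: [-308, 9, -1]
BINARY_OP - → 9 - -1 = 10. Stack: [-308, 10]
BINARY_OP // → -308 // 10 = -31. Stack: [-31]
STORE_FAST u → u=-31. Stack: []
LOAD_FAST_LOAD_FAST u,a → push -31,22. Stack: [-31, 22]
BINARY_OP + → -31 + 22 = -9. Stack: [-9]
STORE_FAST m → m=-9. Stack: []
LOAD_FAST_LOAD_FAST m,b → push -9,14. Stack: [-9, 14]
BINARY_OP + → -9 + 14 = 5. Stack: [5]
STORE_FAST t → t=5. Stack: []
LOAD_FAST t → push 5. Stack: [5]
RETURN_VALUE → return 5.

-1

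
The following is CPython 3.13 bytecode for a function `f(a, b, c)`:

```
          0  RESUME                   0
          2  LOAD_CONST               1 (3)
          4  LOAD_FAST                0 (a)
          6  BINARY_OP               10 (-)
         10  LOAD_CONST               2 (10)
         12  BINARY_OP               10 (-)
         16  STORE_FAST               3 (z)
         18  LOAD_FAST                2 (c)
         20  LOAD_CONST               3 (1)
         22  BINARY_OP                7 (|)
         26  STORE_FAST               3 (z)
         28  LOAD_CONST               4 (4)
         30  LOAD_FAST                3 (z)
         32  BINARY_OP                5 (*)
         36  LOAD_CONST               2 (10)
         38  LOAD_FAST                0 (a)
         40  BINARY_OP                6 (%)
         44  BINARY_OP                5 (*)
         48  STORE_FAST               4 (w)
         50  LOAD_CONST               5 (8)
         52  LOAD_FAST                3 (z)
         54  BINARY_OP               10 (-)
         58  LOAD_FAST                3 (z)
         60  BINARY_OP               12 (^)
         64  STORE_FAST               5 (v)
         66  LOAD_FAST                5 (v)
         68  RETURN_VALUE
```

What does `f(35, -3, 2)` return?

LOAD_CONST → push 3. Stack: [3]
LOAD_FAST a → push 35. Stack: [3, 35]
BINARY_OP - → 3 - 35 = -32. Stack: [-32]
LOAD_CONST → push 10. Stack: [-32, 10]
BINARY_OP - → -32 - 10 = -42. Stack: [-42]
STORE_FAST z → z=-42. Stack: []
LOAD_FAST c → push 2. Stack: [2]
LOAD_CONST → push 1. Stack: [2, 1]
BINARY_OP | → 2 | 1 = 3. Stack: [3]
STORE_FAST z → z=3. Stack: []
LOAD_CONST → push 4. Stack: [4]
LOAD_FAST z → push 3. Stack: [4, 3]
BINARY_OP * → 4 * 3 = 12. Stack: [12]
LOAD_CONST → push 10. Stack: [12, 10]
LOAD_FAST a → push 35. Stack: [12, 10, 35]
BINARY_OP % → 10 % 35 = 10. Stack: [12, 10]
BINARY_OP * → 12 * 10 = 120. Stack: [120]
STORE_FAST w → w=120. Stack: []
LOAD_CONST → push 8. Stack: [8]
LOAD_FAST z → push 3. Stack: [8, 3]
BINARY_OP - → 8 - 3 = 5. Stack: [5]
LOAD_FAST z → push 3. Stack: [5, 3]
BINARY_OP ^ → 5 ^ 3 = 6. Stack: [6]
STORE_FAST v → v=6. Stack: []
LOAD_FAST v → push 6. Stack: [6]
RETURN_VALUE → return 6.

6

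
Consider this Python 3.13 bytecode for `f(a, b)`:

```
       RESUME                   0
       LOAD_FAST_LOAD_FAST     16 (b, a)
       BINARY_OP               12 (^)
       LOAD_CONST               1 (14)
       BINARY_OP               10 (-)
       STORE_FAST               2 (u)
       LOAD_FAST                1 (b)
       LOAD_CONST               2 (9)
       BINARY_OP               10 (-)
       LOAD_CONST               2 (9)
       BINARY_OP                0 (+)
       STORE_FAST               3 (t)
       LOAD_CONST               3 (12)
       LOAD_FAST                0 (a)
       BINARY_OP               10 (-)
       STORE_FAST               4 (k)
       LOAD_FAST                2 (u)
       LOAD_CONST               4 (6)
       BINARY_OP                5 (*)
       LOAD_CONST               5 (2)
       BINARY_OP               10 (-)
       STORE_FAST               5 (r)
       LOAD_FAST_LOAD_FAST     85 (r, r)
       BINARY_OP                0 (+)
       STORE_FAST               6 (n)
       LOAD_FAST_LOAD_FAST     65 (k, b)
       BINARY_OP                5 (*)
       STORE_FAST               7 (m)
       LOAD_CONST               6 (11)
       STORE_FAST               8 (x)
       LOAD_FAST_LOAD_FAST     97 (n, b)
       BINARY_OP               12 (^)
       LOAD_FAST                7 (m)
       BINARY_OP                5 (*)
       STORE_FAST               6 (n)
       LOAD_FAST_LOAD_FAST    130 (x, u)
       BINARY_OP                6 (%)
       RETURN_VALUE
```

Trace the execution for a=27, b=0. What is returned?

LOAD_FAST_LOAD_FAST b,a → push 0,27. Stack: [0, 27]
BINARY_OP ^ → 0 ^ 27 = 27. Stack: [27]
LOAD_CONST → push 14. Stack: [27, 14]
BINARY_OP - → 27 - 14 = 13. Stack: [13]
STORE_FAST u → u=13. Stack: []
LOAD_FAST b → push 0. Stack: [0]
LOAD_CONST → push 9. Stack: [0, 9]
BINARY_OP - → 0 - 9 = -9. Stack: [-9]
LOAD_CONST → push 9. Stack: [-9, 9]
BINARY_OP + → -9 + 9 = 0. Stack: [0]
STORE_FAST t → t=0. Stack: []
LOAD_CONST → push 12. Stack: [12]
LOAD_FAST a → push 27. Stack: [12, 27]
BINARY_OP - → 12 - 27 = -15. Stack: [-15]
STORE_FAST k → k=-15. Stack: []
LOAD_FAST u → push 13. Stack: [13]
LOAD_CONST → push 6. Stack: [13, 6]
BINARY_OP * → 13 * 6 = 78. Stack: [78]
LOAD_CONST → push 2. Stack: [78, 2]
BINARY_OP - → 78 - 2 = 76. Stack: [76]
STORE_FAST r → r=76. Stack: []
LOAD_FAST_LOAD_FAST r,r → push 76,76. Stack: [76, 76]
BINARY_OP + → 76 + 76 = 152. Stack: [152]
STORE_FAST n → n=152. Stack: []
LOAD_FAST_LOAD_FAST k,b → push -15,0. Stack: [-15, 0]
BINARY_OP * → -15 * 0 = 0. Stack: [0]
STORE_FAST m → m=0. Stack: []
LOAD_CONST → push 11. Stack: [11]
STORE_FAST x → x=11. Stack: []
LOAD_FAST_LOAD_FAST n,b → push 152,0. Stack: [152, 0]
BINARY_OP ^ → 152 ^ 0 = 152. Stack: [152]
LOAD_FAST m → push 0. Stack: [152, 0]
BINARY_OP * → 152 * 0 = 0. Stack: [0]
STORE_FAST n → n=0. Stack: []
LOAD_FAST_LOAD_FAST x,u → push 11,13. Stack: [11, 13]
BINARY_OP % → 11 % 13 = 11. Stack: [11]
RETURN_VALUE → return 11.

11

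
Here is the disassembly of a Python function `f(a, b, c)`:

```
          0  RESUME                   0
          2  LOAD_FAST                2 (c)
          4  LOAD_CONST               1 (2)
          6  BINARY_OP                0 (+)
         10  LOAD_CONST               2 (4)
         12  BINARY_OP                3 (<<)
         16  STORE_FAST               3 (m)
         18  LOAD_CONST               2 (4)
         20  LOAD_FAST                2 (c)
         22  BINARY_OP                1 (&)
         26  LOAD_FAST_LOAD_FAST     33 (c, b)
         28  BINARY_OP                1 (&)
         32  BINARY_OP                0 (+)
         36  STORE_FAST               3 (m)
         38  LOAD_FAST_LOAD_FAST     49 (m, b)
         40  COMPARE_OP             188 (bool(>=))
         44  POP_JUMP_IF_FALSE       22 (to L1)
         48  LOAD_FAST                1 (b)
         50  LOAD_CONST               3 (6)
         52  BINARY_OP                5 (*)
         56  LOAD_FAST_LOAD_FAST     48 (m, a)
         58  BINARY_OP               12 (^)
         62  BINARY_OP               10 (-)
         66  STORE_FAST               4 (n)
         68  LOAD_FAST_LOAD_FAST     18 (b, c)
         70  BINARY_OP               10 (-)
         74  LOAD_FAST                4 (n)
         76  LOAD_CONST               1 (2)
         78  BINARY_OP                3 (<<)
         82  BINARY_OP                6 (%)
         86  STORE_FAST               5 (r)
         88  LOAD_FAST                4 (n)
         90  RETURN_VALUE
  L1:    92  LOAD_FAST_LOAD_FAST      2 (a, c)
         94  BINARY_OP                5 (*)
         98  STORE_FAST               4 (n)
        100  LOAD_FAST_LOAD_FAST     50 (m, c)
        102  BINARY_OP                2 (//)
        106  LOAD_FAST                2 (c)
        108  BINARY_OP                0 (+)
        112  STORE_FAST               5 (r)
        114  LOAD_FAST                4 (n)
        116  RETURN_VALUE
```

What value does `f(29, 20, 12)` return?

LOAD_FAST c → push 12. Stack: [12]
LOAD_CONST → push 2. Stack: [12, 2]
BINARY_OP + → 12 + 2 = 14. Stack: [14]
LOAD_CONST → push 4. Stack: [14, 4]
BINARY_OP << → 14 << 4 = 224. Stack: [224]
STORE_FAST m → m=224. Stack: []
LOAD_CONST → push 4. Stack: [4]
LOAD_FAST c → push 12. Stack: [4, 12]
BINARY_OP & → 4 & 12 = 4. Stack: [4]
LOAD_FAST_LOAD_FAST c,b → push 12,20. Stack: [4, 12, 20]
BINARY_OP & → 12 & 20 = 4. Stack: [4, 4]
BINARY_OP + → 4 + 4 = 8. Stack: [8]
STORE_FAST m → m=8. Stack: []
LOAD_FAST_LOAD_FAST m,b → push 8,20. Stack: [8, 20]
COMPARE_OP bool(>=) → 8 vs 20 = False. Stack: [False]
POP_JUMP_IF_FALSE → pop False; jump. Stack: []
LOAD_FAST_LOAD_FAST a,c → push 29,12. Stack: [29, 12]
BINARY_OP * → 29 * 12 = 348. Stack: [348]
STORE_FAST n → n=348. Stack: []
LOAD_FAST_LOAD_FAST m,c → push 8,12. Stack: [8, 12]
BINARY_OP // → 8 // 12 = 0. Stack: [0]
LOAD_FAST c → push 12. Stack: [0, 12]
BINARY_OP + → 0 + 12 = 12. Stack: [12]
STORE_FAST r → r=12. Stack: []
LOAD_FAST n → push 348. Stack: [348]
RETURN_VALUE → return 348.

348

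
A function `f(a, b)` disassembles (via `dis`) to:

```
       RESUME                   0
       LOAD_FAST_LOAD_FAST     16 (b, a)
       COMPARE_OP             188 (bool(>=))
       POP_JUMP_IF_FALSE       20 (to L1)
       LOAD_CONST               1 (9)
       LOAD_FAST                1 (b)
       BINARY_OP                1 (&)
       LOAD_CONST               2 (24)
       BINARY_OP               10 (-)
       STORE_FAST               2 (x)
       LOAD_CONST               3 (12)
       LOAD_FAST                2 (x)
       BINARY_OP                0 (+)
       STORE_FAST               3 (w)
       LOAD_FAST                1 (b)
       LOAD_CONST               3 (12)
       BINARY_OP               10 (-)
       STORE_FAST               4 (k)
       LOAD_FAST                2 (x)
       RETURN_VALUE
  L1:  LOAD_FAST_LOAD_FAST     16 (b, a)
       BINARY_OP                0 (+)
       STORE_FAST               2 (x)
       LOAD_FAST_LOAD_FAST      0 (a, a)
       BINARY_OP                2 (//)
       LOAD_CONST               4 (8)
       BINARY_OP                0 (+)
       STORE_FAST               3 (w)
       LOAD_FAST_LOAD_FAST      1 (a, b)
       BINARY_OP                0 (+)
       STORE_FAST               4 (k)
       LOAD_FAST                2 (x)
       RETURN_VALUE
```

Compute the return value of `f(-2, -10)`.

LOAD_FAST_LOAD_FAST b,a → push -10,-2. Stack: [-10, -2]
COMPARE_OP bool(>=) → -10 vs -2 = False. Stack: [False]
POP_JUMP_IF_FALSE → pop False; jump. Stack: []
LOAD_FAST_LOAD_FAST b,a → push -10,-2. Stack: [-10, -2]
BINARY_OP + → -10 + -2 = -12. Stack: [-12]
STORE_FAST x → x=-12. Stack: []
LOAD_FAST_LOAD_FAST a,a → push -2,-2. Stack: [-2, -2]
BINARY_OP // → -2 // -2 = 1. Stack: [1]
LOAD_CONST → push 8. Stack: [1, 8]
BINARY_OP + → 1 + 8 = 9. Stack: [9]
STORE_FAST w → w=9. Stack: []
LOAD_FAST_LOAD_FAST a,b → push -2,-10. Stack: [-2, -10]
BINARY_OP + → -2 + -10 = -12. Stack: [-12]
STORE_FAST k → k=-12. Stack: []
LOAD_FAST x → push -12. Stack: [-12]
RETURN_VALUE → return -12.

-12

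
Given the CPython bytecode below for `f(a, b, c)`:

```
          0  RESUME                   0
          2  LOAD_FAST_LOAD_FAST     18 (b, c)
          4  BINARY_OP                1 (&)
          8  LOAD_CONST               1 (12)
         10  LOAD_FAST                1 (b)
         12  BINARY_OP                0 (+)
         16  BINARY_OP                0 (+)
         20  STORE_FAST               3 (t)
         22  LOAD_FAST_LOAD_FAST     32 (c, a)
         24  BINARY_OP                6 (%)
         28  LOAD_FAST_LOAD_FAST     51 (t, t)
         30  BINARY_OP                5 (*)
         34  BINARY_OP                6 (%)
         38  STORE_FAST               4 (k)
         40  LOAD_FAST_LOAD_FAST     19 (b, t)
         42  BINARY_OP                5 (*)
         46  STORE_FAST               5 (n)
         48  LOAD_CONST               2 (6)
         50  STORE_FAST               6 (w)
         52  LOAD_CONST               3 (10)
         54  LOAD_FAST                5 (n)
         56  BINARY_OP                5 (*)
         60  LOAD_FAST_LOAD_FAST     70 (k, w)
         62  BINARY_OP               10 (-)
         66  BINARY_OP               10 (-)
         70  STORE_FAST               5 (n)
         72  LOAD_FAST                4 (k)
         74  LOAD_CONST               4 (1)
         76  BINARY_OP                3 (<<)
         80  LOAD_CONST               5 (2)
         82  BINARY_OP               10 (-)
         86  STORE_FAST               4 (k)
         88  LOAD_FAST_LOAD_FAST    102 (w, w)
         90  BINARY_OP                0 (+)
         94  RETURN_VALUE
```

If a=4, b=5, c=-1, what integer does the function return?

LOAD_FAST_LOAD_FAST b,c → push 5,-1. Stack: [5, -1]
BINARY_OP & → 5 & -1 = 5. Stack: [5]
LOAD_CONST → push 12. Stack: [5, 12]
LOAD_FAST b → push 5. Stack: [5, 12, 5]
BINARY_OP + → 12 + 5 = 17. Stack: [5, 17]
BINARY_OP + → 5 + 17 = 22. Stack: [22]
STORE_FAST t → t=22. Stack: []
LOAD_FAST_LOAD_FAST c,a → push -1,4. Stack: [-1, 4]
BINARY_OP % → -1 % 4 = 3. Stack: [3]
LOAD_FAST_LOAD_FAST t,t → push 22,22. Stack: [3, 22, 22]
BINARY_OP * → 22 * 22 = 484. Stack: [3, 484]
BINARY_OP % → 3 % 484 = 3. Stack: [3]
STORE_FAST k → k=3. Stack: []
LOAD_FAST_LOAD_FAST b,t → push 5,22. Stack: [5, 22]
BINARY_OP * → 5 * 22 = 110. Stack: [110]
STORE_FAST n → n=110. Stack: []
LOAD_CONST → push 6. Stack: [6]
STORE_FAST w → w=6. Stack: []
LOAD_CONST → push 10. Stack: [10]
LOAD_FAST n → push 110. Stack: [10, 110]
BINARY_OP * → 10 * 110 = 1100. Stack: [1100]
LOAD_FAST_LOAD_FAST k,w → push 3,6. Stack: [1100, 3, 6]
BINARY_OP - → 3 - 6 = -3. Stack: [1100, -3]
BINARY_OP - → 1100 - -3 = 1103. Stack: [1103]
STORE_FAST n → n=1103. Stack: []
LOAD_FAST k → push 3. Stack: [3]
LOAD_CONST → push 1. Stack: [3, 1]
BINARY_OP << → 3 << 1 = 6. Stack: [6]
LOAD_CONST → push 2. Stack: [6, 2]
BINARY_OP - → 6 - 2 = 4. Stack: [4]
STORE_FAST k → k=4. Stack: []
LOAD_FAST_LOAD_FAST w,w → push 6,6. Stack: [6, 6]
BINARY_OP + → 6 + 6 = 12. Stack: [12]
RETURN_VALUE → return 12.

12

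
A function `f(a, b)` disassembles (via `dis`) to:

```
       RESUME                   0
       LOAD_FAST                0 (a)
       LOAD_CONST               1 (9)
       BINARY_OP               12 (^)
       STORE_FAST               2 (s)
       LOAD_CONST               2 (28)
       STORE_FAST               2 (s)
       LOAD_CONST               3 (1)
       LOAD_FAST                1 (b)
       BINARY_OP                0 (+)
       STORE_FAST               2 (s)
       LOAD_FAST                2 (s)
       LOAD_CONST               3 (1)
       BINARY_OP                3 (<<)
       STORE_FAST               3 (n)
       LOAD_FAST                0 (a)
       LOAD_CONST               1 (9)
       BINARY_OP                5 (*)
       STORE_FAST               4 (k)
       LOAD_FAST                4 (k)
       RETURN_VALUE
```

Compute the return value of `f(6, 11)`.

54

LOAD_FAST a → push 6. Stack: [6]
LOAD_CONST → push 9. Stack: [6, 9]
BINARY_OP ^ → 6 ^ 9 = 15. Stack: [15]
STORE_FAST s → s=15. Stack: []
LOAD_CONST → push 28. Stack: [28]
STORE_FAST s → s=28. Stack: []
LOAD_CONST → push 1. Stack: [1]
LOAD_FAST b → push 11. Stack: [1, 11]
BINARY_OP + → 1 + 11 = 12. Stack: [12]
STORE_FAST s → s=12. Stack: []
LOAD_FAST s → push 12. Stack: [12]
LOAD_CONST → push 1. Stack: [12, 1]
BINARY_OP << → 12 << 1 = 24. Stack: [24]
STORE_FAST n → n=24. Stack: []
LOAD_FAST a → push 6. Stack: [6]
LOAD_CONST → push 9. Stack: [6, 9]
BINARY_OP * → 6 * 9 = 54. Stack: [54]
STORE_FAST k → k=54. Stack: []
LOAD_FAST k → push 54. Stack: [54]
RETURN_VALUE → return 54.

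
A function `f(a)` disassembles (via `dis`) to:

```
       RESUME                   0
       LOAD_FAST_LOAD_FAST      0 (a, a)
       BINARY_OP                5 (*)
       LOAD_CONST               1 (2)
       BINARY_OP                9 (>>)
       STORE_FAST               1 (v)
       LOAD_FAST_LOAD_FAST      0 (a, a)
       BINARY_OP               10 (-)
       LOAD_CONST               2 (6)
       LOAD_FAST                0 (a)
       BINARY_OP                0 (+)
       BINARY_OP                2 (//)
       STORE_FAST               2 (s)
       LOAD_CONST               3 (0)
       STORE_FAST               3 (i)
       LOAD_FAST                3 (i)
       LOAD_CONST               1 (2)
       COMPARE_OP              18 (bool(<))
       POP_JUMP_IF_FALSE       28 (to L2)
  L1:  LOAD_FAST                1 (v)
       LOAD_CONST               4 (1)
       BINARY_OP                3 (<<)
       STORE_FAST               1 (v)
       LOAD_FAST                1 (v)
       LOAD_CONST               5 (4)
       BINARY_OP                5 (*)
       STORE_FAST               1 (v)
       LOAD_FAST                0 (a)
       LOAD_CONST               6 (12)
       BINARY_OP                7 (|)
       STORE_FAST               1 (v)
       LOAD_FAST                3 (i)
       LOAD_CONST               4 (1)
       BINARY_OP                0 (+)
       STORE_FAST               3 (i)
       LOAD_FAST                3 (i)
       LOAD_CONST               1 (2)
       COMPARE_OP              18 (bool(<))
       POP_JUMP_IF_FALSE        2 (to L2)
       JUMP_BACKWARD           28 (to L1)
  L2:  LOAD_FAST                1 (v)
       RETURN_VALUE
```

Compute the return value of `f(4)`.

LOAD_FAST_LOAD_FAST a,a → push 4,4. Stack: [4, 4]
BINARY_OP * → 4 * 4 = 16. Stack: [16]
LOAD_CONST → push 2. Stack: [16, 2]
BINARY_OP >> → 16 >> 2 = 4. Stack: [4]
STORE_FAST v → v=4. Stack: []
LOAD_FAST_LOAD_FAST a,a → push 4,4. Stack: [4, 4]
BINARY_OP - → 4 - 4 = 0. Stack: [0]
LOAD_CONST → push 6. Stack: [0, 6]
LOAD_FAST a → push 4. Stack: [0, 6, 4]
BINARY_OP + → 6 + 4 = 10. Stack: [0, 10]
BINARY_OP // → 0 // 10 = 0. Stack: [0]
STORE_FAST s → s=0. Stack: []
LOAD_CONST → push 0. Stack: [0]
STORE_FAST i → i=0. Stack: []
LOAD_FAST i → push 0. Stack: [0]
LOAD_CONST → push 2. Stack: [0, 2]
COMPARE_OP bool(<) → 0 vs 2 = True. Stack: [True]
POP_JUMP_IF_FALSE → pop True; no jump. Stack: []
LOAD_FAST v → push 4. Stack: [4]
LOAD_CONST → push 1. Stack: [4, 1]
BINARY_OP << → 4 << 1 = 8. Stack: [8]
STORE_FAST v → v=8. Stack: []
LOAD_FAST v → push 8. Stack: [8]
LOAD_CONST → push 4. Stack: [8, 4]
BINARY_OP * → 8 * 4 = 32. Stack: [32]
STORE_FAST v → v=32. Stack: []
LOAD_FAST a → push 4. Stack: [4]
LOAD_CONST → push 12. Stack: [4, 12]
BINARY_OP | → 4 | 12 = 12. Stack: [12]
STORE_FAST v → v=12. Stack: []
LOAD_FAST i → push 0. Stack: [0]
LOAD_CONST → push 1. Stack: [0, 1]
BINARY_OP + → 0 + 1 = 1. Stack: [1]
STORE_FAST i → i=1. Stack: []
LOAD_FAST i → push 1. Stack: [1]
LOAD_CONST → push 2. Stack: [1, 2]
COMPARE_OP bool(<) → 1 vs 2 = True. Stack: [True]
POP_JUMP_IF_FALSE → pop True; no jump. Stack: []
LOAD_FAST v → push 12. Stack: [12]
LOAD_CONST → push 1. Stack: [12, 1]
BINARY_OP << → 12 << 1 = 24. Stack: [24]
STORE_FAST v → v=24. Stack: []
LOAD_FAST v → push 24. Stack: [24]
LOAD_CONST → push 4. Stack: [24, 4]
BINARY_OP * → 24 * 4 = 96. Stack: [96]
STORE_FAST v → v=96. Stack: []
LOAD_FAST a → push 4. Stack: [4]
LOAD_CONST → push 12. Stack: [4, 12]
BINARY_OP | → 4 | 12 = 12. Stack: [12]
STORE_FAST v → v=12. Stack: []
LOAD_FAST i → push 1. Stack: [1]
LOAD_CONST → push 1. Stack: [1, 1]
BINARY_OP + → 1 + 1 = 2. Stack: [2]
STORE_FAST i → i=2. Stack: []
LOAD_FAST i → push 2. Stack: [2]
LOAD_CONST → push 2. Stack: [2, 2]
COMPARE_OP bool(<) → 2 vs 2 = False. Stack: [False]
POP_JUMP_IF_FALSE → pop False; jump. Stack: []
LOAD_FAST v → push 12. Stack: [12]
RETURN_VALUE → return 12.

12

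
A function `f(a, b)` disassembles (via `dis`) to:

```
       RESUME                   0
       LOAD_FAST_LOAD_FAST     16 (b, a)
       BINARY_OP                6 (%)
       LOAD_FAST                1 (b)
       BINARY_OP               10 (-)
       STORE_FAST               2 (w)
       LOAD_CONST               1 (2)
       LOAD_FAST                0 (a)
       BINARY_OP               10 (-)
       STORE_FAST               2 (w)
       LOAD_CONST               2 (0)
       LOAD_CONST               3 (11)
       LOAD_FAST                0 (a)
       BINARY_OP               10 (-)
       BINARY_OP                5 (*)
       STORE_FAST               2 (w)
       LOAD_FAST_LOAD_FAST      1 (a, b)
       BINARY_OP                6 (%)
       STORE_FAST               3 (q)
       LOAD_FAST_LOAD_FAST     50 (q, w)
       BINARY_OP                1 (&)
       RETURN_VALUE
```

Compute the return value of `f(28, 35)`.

0

LOAD_FAST_LOAD_FAST b,a → push 35,28. Stack: [35, 28]
BINARY_OP % → 35 % 28 = 7. Stack: [7]
LOAD_FAST b → push 35. Stack: [7, 35]
BINARY_OP - → 7 - 35 = -28. Stack: [-28]
STORE_FAST w → w=-28. Stack: []
LOAD_CONST → push 2. Stack: [2]
LOAD_FAST a → push 28. Stack: [2, 28]
BINARY_OP - → 2 - 28 = -26. Stack: [-26]
STORE_FAST w → w=-26. Stack: []
LOAD_CONST → push 0. Stack: [0]
LOAD_CONST → push 11. Stack: [0, 11]
LOAD_FAST a → push 28. Stack: [0, 11, 28]
BINARY_OP - → 11 - 28 = -17. Stack: [0, -17]
BINARY_OP * → 0 * -17 = 0. Stack: [0]
STORE_FAST w → w=0. Stack: []
LOAD_FAST_LOAD_FAST a,b → push 28,35. Stack: [28, 35]
BINARY_OP % → 28 % 35 = 28. Stack: [28]
STORE_FAST q → q=28. Stack: []
LOAD_FAST_LOAD_FAST q,w → push 28,0. Stack: [28, 0]
BINARY_OP & → 28 & 0 = 0. Stack: [0]
RETURN_VALUE → return 0.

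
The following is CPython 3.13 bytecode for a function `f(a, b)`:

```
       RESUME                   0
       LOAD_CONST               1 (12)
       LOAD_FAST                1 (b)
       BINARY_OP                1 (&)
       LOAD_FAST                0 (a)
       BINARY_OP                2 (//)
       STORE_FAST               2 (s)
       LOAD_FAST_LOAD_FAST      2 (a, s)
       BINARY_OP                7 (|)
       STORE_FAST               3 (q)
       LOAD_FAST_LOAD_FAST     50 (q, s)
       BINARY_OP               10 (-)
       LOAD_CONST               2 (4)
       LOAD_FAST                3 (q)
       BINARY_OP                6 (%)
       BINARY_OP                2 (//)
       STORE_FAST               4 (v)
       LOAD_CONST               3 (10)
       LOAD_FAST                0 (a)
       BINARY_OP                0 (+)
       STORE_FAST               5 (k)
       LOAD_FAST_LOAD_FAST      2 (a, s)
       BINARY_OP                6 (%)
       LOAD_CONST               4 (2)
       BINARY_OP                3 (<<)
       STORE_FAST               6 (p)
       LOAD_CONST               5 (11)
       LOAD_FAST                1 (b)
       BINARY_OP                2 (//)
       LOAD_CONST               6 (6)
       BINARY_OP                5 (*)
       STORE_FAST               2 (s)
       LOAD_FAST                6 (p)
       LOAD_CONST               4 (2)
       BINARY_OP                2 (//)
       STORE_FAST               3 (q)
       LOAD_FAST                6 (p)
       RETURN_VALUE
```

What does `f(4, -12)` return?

LOAD_CONST → push 12. Stack: [12]
LOAD_FAST b → push -12. Stack: [12, -12]
BINARY_OP & → 12 & -12 = 4. Stack: [4]
LOAD_FAST a → push 4. Stack: [4, 4]
BINARY_OP // → 4 // 4 = 1. Stack: [1]
STORE_FAST s → s=1. Stack: []
LOAD_FAST_LOAD_FAST a,s → push 4,1. Stack: [4, 1]
BINARY_OP | → 4 | 1 = 5. Stack: [5]
STORE_FAST q → q=5. Stack: []
LOAD_FAST_LOAD_FAST q,s → push 5,1. Stack: [5, 1]
BINARY_OP - → 5 - 1 = 4. Stack: [4]
LOAD_CONST → push 4. Stack: [4, 4]
LOAD_FAST q → push 5. Stack: [4, 4, 5]
BINARY_OP % → 4 % 5 = 4. Stack: [4, 4]
BINARY_OP // → 4 // 4 = 1. Stack: [1]
STORE_FAST v → v=1. Stack: []
LOAD_CONST → push 10. Stack: [10]
LOAD_FAST a → push 4. Stack: [10, 4]
BINARY_OP + → 10 + 4 = 14. Stack: [14]
STORE_FAST k → k=14. Stack: []
LOAD_FAST_LOAD_FAST a,s → push 4,1. Stack: [4, 1]
BINARY_OP % → 4 % 1 = 0. Stack: [0]
LOAD_CONST → push 2. Stack: [0, 2]
BINARY_OP << → 0 << 2 = 0. Stack: [0]
STORE_FAST p → p=0. Stack: []
LOAD_CONST → push 11. Stack: [11]
LOAD_FAST b → push -12. Stack: [11, -12]
BINARY_OP // → 11 // -12 = -1. Stack: [-1]
LOAD_CONST → push 6. Stack: [-1, 6]
BINARY_OP * → -1 * 6 = -6. Stack: [-6]
STORE_FAST s → s=-6. Stack: []
LOAD_FAST p → push 0. Stack: [0]
LOAD_CONST → push 2. Stack: [0, 2]
BINARY_OP // → 0 // 2 = 0. Stack: [0]
STORE_FAST q → q=0. Stack: []
LOAD_FAST p → push 0. Stack: [0]
RETURN_VALUE → return 0.

0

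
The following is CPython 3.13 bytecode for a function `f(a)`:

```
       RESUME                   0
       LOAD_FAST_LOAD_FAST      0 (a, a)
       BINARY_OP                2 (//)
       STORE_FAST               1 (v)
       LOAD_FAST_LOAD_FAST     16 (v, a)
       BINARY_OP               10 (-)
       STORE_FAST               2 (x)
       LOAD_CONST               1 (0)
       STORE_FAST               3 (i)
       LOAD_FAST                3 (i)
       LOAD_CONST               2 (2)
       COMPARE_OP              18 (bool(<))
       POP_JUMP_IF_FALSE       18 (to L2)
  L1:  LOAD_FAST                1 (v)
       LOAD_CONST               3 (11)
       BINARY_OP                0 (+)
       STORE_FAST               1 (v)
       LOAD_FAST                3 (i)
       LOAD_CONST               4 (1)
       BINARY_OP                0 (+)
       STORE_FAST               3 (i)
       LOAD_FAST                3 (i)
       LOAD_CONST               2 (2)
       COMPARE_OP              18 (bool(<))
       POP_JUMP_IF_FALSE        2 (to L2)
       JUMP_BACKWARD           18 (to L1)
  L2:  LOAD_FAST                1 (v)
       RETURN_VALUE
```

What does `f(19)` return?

23

LOAD_FAST_LOAD_FAST a,a → push 19,19. Stack: [19, 19]
BINARY_OP // → 19 // 19 = 1. Stack: [1]
STORE_FAST v → v=1. Stack: []
LOAD_FAST_LOAD_FAST v,a → push 1,19. Stack: [1, 19]
BINARY_OP - → 1 - 19 = -18. Stack: [-18]
STORE_FAST x → x=-18. Stack: []
LOAD_CONST → push 0. Stack: [0]
STORE_FAST i → i=0. Stack: []
LOAD_FAST i → push 0. Stack: [0]
LOAD_CONST → push 2. Stack: [0, 2]
COMPARE_OP bool(<) → 0 vs 2 = True. Stack: [True]
POP_JUMP_IF_FALSE → pop True; no jump. Stack: []
LOAD_FAST v → push 1. Stack: [1]
LOAD_CONST → push 11. Stack: [1, 11]
BINARY_OP + → 1 + 11 = 12. Stack: [12]
STORE_FAST v → v=12. Stack: []
LOAD_FAST i → push 0. Stack: [0]
LOAD_CONST → push 1. Stack: [0, 1]
BINARY_OP + → 0 + 1 = 1. Stack: [1]
STORE_FAST i → i=1. Stack: []
LOAD_FAST i → push 1. Stack: [1]
LOAD_CONST → push 2. Stack: [1, 2]
COMPARE_OP bool(<) → 1 vs 2 = True. Stack: [True]
POP_JUMP_IF_FALSE → pop True; no jump. Stack: []
LOAD_FAST v → push 12. Stack: [12]
LOAD_CONST → push 11. Stack: [12, 11]
BINARY_OP + → 12 + 11 = 23. Stack: [23]
STORE_FAST v → v=23. Stack: []
LOAD_FAST i → push 1. Stack: [1]
LOAD_CONST → push 1. Stack: [1, 1]
BINARY_OP + → 1 + 1 = 2. Stack: [2]
STORE_FAST i → i=2. Stack: []
LOAD_FAST i → push 2. Stack: [2]
LOAD_CONST → push 2. Stack: [2, 2]
COMPARE_OP bool(<) → 2 vs 2 = False. Stack: [False]
POP_JUMP_IF_FALSE → pop False; jump. Stack: []
LOAD_FAST v → push 23. Stack: [23]
RETURN_VALUE → return 23.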